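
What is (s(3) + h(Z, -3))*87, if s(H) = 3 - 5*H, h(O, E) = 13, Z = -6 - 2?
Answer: 87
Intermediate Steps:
Z = -8
(s(3) + h(Z, -3))*87 = ((3 - 5*3) + 13)*87 = ((3 - 15) + 13)*87 = (-12 + 13)*87 = 1*87 = 87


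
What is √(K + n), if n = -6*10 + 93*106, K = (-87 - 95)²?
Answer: √42922 ≈ 207.18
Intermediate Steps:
K = 33124 (K = (-182)² = 33124)
n = 9798 (n = -60 + 9858 = 9798)
√(K + n) = √(33124 + 9798) = √42922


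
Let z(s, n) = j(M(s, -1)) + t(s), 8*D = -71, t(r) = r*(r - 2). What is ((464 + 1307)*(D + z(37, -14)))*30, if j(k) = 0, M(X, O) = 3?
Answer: 273327285/4 ≈ 6.8332e+7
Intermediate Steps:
t(r) = r*(-2 + r)
D = -71/8 (D = (⅛)*(-71) = -71/8 ≈ -8.8750)
z(s, n) = s*(-2 + s) (z(s, n) = 0 + s*(-2 + s) = s*(-2 + s))
((464 + 1307)*(D + z(37, -14)))*30 = ((464 + 1307)*(-71/8 + 37*(-2 + 37)))*30 = (1771*(-71/8 + 37*35))*30 = (1771*(-71/8 + 1295))*30 = (1771*(10289/8))*30 = (18221819/8)*30 = 273327285/4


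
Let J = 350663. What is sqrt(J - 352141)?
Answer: I*sqrt(1478) ≈ 38.445*I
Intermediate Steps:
sqrt(J - 352141) = sqrt(350663 - 352141) = sqrt(-1478) = I*sqrt(1478)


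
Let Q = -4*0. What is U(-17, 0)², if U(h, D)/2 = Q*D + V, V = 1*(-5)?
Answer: 100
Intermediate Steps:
Q = 0
V = -5
U(h, D) = -10 (U(h, D) = 2*(0*D - 5) = 2*(0 - 5) = 2*(-5) = -10)
U(-17, 0)² = (-10)² = 100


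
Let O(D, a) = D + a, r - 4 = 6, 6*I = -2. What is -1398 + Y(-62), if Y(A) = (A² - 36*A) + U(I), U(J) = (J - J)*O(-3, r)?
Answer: 4678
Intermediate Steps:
I = -⅓ (I = (⅙)*(-2) = -⅓ ≈ -0.33333)
r = 10 (r = 4 + 6 = 10)
U(J) = 0 (U(J) = (J - J)*(-3 + 10) = 0*7 = 0)
Y(A) = A² - 36*A (Y(A) = (A² - 36*A) + 0 = A² - 36*A)
-1398 + Y(-62) = -1398 - 62*(-36 - 62) = -1398 - 62*(-98) = -1398 + 6076 = 4678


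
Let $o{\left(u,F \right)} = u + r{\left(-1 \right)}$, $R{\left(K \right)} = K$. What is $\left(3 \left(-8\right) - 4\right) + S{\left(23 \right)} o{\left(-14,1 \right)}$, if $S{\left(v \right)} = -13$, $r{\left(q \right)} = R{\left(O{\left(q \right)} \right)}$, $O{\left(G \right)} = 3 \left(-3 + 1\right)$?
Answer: $232$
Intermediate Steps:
$O{\left(G \right)} = -6$ ($O{\left(G \right)} = 3 \left(-2\right) = -6$)
$r{\left(q \right)} = -6$
$o{\left(u,F \right)} = -6 + u$ ($o{\left(u,F \right)} = u - 6 = -6 + u$)
$\left(3 \left(-8\right) - 4\right) + S{\left(23 \right)} o{\left(-14,1 \right)} = \left(3 \left(-8\right) - 4\right) - 13 \left(-6 - 14\right) = \left(-24 - 4\right) - -260 = -28 + 260 = 232$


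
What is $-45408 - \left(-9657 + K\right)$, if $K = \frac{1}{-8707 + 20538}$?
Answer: $- \frac{422970082}{11831} \approx -35751.0$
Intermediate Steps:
$K = \frac{1}{11831} \approx 8.4524 \cdot 10^{-5}$
$-45408 - \left(-9657 + K\right) = -45408 + \left(9657 - \frac{1}{11831}\right) = -45408 + \frac{114251966}{11831} = - \frac{422970082}{11831}$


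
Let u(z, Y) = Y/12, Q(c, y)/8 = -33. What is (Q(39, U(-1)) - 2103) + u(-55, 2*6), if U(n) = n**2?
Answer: -2366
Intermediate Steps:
Q(c, y) = -264 (Q(c, y) = 8*(-33) = -264)
u(z, Y) = Y/12 (u(z, Y) = Y*(1/12) = Y/12)
(Q(39, U(-1)) - 2103) + u(-55, 2*6) = (-264 - 2103) + (2*6)/12 = -2367 + (1/12)*12 = -2367 + 1 = -2366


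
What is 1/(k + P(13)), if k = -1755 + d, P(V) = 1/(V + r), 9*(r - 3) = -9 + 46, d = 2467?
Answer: 181/128881 ≈ 0.0014044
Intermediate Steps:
r = 64/9 (r = 3 + (-9 + 46)/9 = 3 + (⅑)*37 = 3 + 37/9 = 64/9 ≈ 7.1111)
P(V) = 1/(64/9 + V) (P(V) = 1/(V + 64/9) = 1/(64/9 + V))
k = 712 (k = -1755 + 2467 = 712)
1/(k + P(13)) = 1/(712 + 9/(64 + 9*13)) = 1/(712 + 9/(64 + 117)) = 1/(712 + 9/181) = 1/(128881/181) = 181/128881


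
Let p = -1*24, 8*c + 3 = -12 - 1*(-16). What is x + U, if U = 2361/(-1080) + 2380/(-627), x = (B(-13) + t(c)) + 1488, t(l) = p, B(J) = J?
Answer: 108723157/75240 ≈ 1445.0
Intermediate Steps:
c = ⅛ (c = -3/8 + (-12 - 1*(-16))/8 = -3/8 + (-12 + 16)/8 = -3/8 + (⅛)*4 = -3/8 + ½ = ⅛ ≈ 0.12500)
p = -24
t(l) = -24
x = 1451 (x = (-13 - 24) + 1488 = -37 + 1488 = 1451)
U = -450083/75240 (U = 2361*(-1/1080) + 2380*(-1/627) = -787/360 - 2380/627 = -450083/75240 ≈ -5.9820)
x + U = 1451 - 450083/75240 = 108723157/75240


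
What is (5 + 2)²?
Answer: 49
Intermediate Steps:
(5 + 2)² = 7² = 49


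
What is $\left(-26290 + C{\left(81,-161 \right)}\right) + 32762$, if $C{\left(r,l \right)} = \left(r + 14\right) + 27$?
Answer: $6594$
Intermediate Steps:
$C{\left(r,l \right)} = 41 + r$ ($C{\left(r,l \right)} = \left(14 + r\right) + 27 = 41 + r$)
$\left(-26290 + C{\left(81,-161 \right)}\right) + 32762 = \left(-26290 + \left(41 + 81\right)\right) + 32762 = \left(-26290 + 122\right) + 32762 = -26168 + 32762 = 6594$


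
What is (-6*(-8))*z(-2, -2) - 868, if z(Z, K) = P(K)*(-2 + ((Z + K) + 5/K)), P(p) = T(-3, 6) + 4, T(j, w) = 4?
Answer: -4132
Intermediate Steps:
P(p) = 8 (P(p) = 4 + 4 = 8)
z(Z, K) = -16 + 8*K + 8*Z + 40/K (z(Z, K) = 8*(-2 + ((Z + K) + 5/K)) = 8*(-2 + ((K + Z) + 5/K)) = 8*(-2 + (K + Z + 5/K)) = 8*(-2 + K + Z + 5/K) = -16 + 8*K + 8*Z + 40/K)
(-6*(-8))*z(-2, -2) - 868 = (-6*(-8))*(8*(5 - 2*(-2 - 2 - 2))/(-2)) - 868 = 48*(8*(-1/2)*(5 - 2*(-6))) - 868 = 48*(8*(-1/2)*(5 + 12)) - 868 = 48*(8*(-1/2)*17) - 868 = 48*(-68) - 868 = -3264 - 868 = -4132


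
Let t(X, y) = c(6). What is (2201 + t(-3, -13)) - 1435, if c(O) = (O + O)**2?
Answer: 910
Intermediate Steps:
c(O) = 4*O**2 (c(O) = (2*O)**2 = 4*O**2)
t(X, y) = 144 (t(X, y) = 4*6**2 = 4*36 = 144)
(2201 + t(-3, -13)) - 1435 = (2201 + 144) - 1435 = 2345 - 1435 = 910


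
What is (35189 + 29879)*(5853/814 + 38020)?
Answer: 1007061763022/407 ≈ 2.4744e+9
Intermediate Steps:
(35189 + 29879)*(5853/814 + 38020) = 65068*(5853*(1/814) + 38020) = 65068*(5853/814 + 38020) = 65068*(30954133/814) = 1007061763022/407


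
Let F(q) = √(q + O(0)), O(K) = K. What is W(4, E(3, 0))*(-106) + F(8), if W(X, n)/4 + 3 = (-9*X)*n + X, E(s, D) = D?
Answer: -424 + 2*√2 ≈ -421.17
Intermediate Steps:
W(X, n) = -12 + 4*X - 36*X*n (W(X, n) = -12 + 4*((-9*X)*n + X) = -12 + 4*(-9*X*n + X) = -12 + 4*(X - 9*X*n) = -12 + (4*X - 36*X*n) = -12 + 4*X - 36*X*n)
F(q) = √q (F(q) = √(q + 0) = √q)
W(4, E(3, 0))*(-106) + F(8) = (-12 + 4*4 - 36*4*0)*(-106) + √8 = (-12 + 16 + 0)*(-106) + 2*√2 = 4*(-106) + 2*√2 = -424 + 2*√2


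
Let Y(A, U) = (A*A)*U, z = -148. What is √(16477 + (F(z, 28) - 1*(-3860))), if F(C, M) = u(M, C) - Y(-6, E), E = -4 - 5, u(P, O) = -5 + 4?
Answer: 2*√5165 ≈ 143.74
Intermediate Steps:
u(P, O) = -1
E = -9
Y(A, U) = U*A² (Y(A, U) = A²*U = U*A²)
F(C, M) = 323 (F(C, M) = -1 - (-9)*(-6)² = -1 - (-9)*36 = -1 - 1*(-324) = -1 + 324 = 323)
√(16477 + (F(z, 28) - 1*(-3860))) = √(16477 + (323 - 1*(-3860))) = √(16477 + (323 + 3860)) = √(16477 + 4183) = √20660 = 2*√5165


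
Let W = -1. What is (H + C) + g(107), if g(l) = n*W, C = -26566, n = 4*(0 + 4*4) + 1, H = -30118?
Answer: -56749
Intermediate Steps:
n = 65 (n = 4*(0 + 16) + 1 = 4*16 + 1 = 64 + 1 = 65)
g(l) = -65 (g(l) = 65*(-1) = -65)
(H + C) + g(107) = (-30118 - 26566) - 65 = -56684 - 65 = -56749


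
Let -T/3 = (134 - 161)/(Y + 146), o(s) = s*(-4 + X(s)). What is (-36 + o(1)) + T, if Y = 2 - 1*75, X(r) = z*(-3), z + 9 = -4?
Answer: 8/73 ≈ 0.10959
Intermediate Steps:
z = -13 (z = -9 - 4 = -13)
X(r) = 39 (X(r) = -13*(-3) = 39)
o(s) = 35*s (o(s) = s*(-4 + 39) = s*35 = 35*s)
Y = -73 (Y = 2 - 75 = -73)
T = 81/73 (T = -3*(134 - 161)/(-73 + 146) = -(-81)/73 = -3*(-27/73) = 81/73 ≈ 1.1096)
(-36 + o(1)) + T = (-36 + 35*1) + 81/73 = (-36 + 35) + 81/73 = -1 + 81/73 = 8/73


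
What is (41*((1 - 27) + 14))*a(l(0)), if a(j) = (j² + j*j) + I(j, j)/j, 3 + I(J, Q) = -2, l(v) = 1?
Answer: 1476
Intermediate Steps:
I(J, Q) = -5 (I(J, Q) = -3 - 2 = -5)
a(j) = -5/j + 2*j² (a(j) = (j² + j*j) - 5/j = (j² + j²) - 5/j = 2*j² - 5/j = -5/j + 2*j²)
(41*((1 - 27) + 14))*a(l(0)) = (41*((1 - 27) + 14))*((-5 + 2*1³)/1) = (41*(-26 + 14))*(1*(-5 + 2*1)) = (41*(-12))*(1*(-5 + 2)) = -492*(-3) = 1476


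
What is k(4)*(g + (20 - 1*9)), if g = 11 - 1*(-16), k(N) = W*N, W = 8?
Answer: 1216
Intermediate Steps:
k(N) = 8*N
g = 27 (g = 11 + 16 = 27)
k(4)*(g + (20 - 1*9)) = (8*4)*(27 + (20 - 1*9)) = 32*(27 + (20 - 9)) = 32*(27 + 11) = 32*38 = 1216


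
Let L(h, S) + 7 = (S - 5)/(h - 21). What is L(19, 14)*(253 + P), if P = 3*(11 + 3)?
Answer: -6785/2 ≈ -3392.5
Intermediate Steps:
P = 42 (P = 3*14 = 42)
L(h, S) = -7 + (-5 + S)/(-21 + h) (L(h, S) = -7 + (S - 5)/(h - 21) = -7 + (-5 + S)/(-21 + h))
L(19, 14)*(253 + P) = ((142 + 14 - 7*19)/(-21 + 19))*(253 + 42) = ((142 + 14 - 133)/(-2))*295 = -1/2*23*295 = -23/2*295 = -6785/2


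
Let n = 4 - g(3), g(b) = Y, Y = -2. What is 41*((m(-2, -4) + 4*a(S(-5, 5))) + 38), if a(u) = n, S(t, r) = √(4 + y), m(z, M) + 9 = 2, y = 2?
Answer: 2255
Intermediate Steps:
m(z, M) = -7 (m(z, M) = -9 + 2 = -7)
S(t, r) = √6 (S(t, r) = √(4 + 2) = √6)
g(b) = -2
n = 6 (n = 4 - 1*(-2) = 4 + 2 = 6)
a(u) = 6
41*((m(-2, -4) + 4*a(S(-5, 5))) + 38) = 41*((-7 + 4*6) + 38) = 41*((-7 + 24) + 38) = 41*(17 + 38) = 41*55 = 2255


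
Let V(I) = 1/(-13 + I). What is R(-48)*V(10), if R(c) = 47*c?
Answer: 752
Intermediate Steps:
R(-48)*V(10) = (47*(-48))/(-13 + 10) = -2256/(-3) = -2256*(-1/3) = 752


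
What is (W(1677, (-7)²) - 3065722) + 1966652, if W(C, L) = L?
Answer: -1099021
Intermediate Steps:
(W(1677, (-7)²) - 3065722) + 1966652 = ((-7)² - 3065722) + 1966652 = (49 - 3065722) + 1966652 = -3065673 + 1966652 = -1099021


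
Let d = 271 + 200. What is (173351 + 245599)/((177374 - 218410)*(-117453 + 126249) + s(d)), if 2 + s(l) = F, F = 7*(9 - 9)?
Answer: -209475/180476329 ≈ -0.0011607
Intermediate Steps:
F = 0 (F = 7*0 = 0)
d = 471
s(l) = -2 (s(l) = -2 + 0 = -2)
(173351 + 245599)/((177374 - 218410)*(-117453 + 126249) + s(d)) = (173351 + 245599)/((177374 - 218410)*(-117453 + 126249) - 2) = 418950/(-41036*8796 - 2) = 418950/(-360952656 - 2) = 418950/(-360952658) = 418950*(-1/360952658) = -209475/180476329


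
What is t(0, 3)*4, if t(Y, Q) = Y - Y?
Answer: 0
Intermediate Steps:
t(Y, Q) = 0
t(0, 3)*4 = 0*4 = 0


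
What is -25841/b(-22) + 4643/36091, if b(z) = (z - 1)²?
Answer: -930171384/19092139 ≈ -48.720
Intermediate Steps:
b(z) = (-1 + z)²
-25841/b(-22) + 4643/36091 = -25841/(-1 - 22)² + 4643/36091 = -25841/((-23)²) + 4643*(1/36091) = -25841/529 + 4643/36091 = -930171384/19092139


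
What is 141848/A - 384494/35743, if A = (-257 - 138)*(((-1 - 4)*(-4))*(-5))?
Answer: -2529359984/352962125 ≈ -7.1661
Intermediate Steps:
A = 39500 (A = -395*(-5*(-4))*(-5) = -7900*(-5) = -395*(-100) = 39500)
141848/A - 384494/35743 = 141848/39500 - 384494/35743 = 141848*(1/39500) - 384494*1/35743 = 35462/9875 - 384494/35743 = -2529359984/352962125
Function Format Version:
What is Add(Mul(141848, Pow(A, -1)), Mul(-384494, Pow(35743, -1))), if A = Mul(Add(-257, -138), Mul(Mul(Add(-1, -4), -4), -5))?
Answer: Rational(-2529359984, 352962125) ≈ -7.1661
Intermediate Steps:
A = 39500 (A = Mul(-395, Mul(Mul(-5, -4), -5)) = Mul(-395, Mul(20, -5)) = Mul(-395, -100) = 39500)
Add(Mul(141848, Pow(A, -1)), Mul(-384494, Pow(35743, -1))) = Add(Mul(141848, Pow(39500, -1)), Mul(-384494, Pow(35743, -1))) = Add(Mul(141848, Rational(1, 39500)), Mul(-384494, Rational(1, 35743))) = Add(Rational(35462, 9875), Rational(-384494, 35743)) = Rational(-2529359984, 352962125)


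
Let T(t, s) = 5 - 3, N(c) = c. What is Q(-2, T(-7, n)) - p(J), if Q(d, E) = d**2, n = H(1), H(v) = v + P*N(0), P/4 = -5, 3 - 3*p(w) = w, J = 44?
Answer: 53/3 ≈ 17.667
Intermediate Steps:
p(w) = 1 - w/3
P = -20 (P = 4*(-5) = -20)
H(v) = v (H(v) = v - 20*0 = v + 0 = v)
n = 1
T(t, s) = 2
Q(-2, T(-7, n)) - p(J) = (-2)**2 - (1 - 1/3*44) = 4 - (1 - 44/3) = 4 - 1*(-41/3) = 4 + 41/3 = 53/3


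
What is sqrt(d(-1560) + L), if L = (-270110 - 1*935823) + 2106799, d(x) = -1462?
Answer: 2*sqrt(224851) ≈ 948.37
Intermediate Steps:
L = 900866 (L = (-270110 - 935823) + 2106799 = -1205933 + 2106799 = 900866)
sqrt(d(-1560) + L) = sqrt(-1462 + 900866) = sqrt(899404) = 2*sqrt(224851)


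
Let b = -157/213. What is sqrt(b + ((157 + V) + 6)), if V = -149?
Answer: 5*sqrt(24069)/213 ≈ 3.6418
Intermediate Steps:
b = -157/213 (b = -157*1/213 = -157/213 ≈ -0.73709)
sqrt(b + ((157 + V) + 6)) = sqrt(-157/213 + ((157 - 149) + 6)) = sqrt(-157/213 + (8 + 6)) = sqrt(-157/213 + 14) = sqrt(2825/213) = 5*sqrt(24069)/213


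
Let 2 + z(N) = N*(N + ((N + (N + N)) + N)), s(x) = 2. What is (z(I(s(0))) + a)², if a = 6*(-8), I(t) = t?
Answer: 900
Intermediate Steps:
a = -48
z(N) = -2 + 5*N² (z(N) = -2 + N*(N + ((N + (N + N)) + N)) = -2 + N*(N + ((N + 2*N) + N)) = -2 + N*(N + (3*N + N)) = -2 + N*(N + 4*N) = -2 + N*(5*N) = -2 + 5*N²)
(z(I(s(0))) + a)² = ((-2 + 5*2²) - 48)² = ((-2 + 5*4) - 48)² = ((-2 + 20) - 48)² = (18 - 48)² = (-30)² = 900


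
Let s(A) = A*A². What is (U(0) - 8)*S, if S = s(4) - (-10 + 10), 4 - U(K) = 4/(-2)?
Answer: -128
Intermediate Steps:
s(A) = A³
U(K) = 6 (U(K) = 4 - 4/(-2) = 4 - 4*(-1)/2 = 4 - 1*(-2) = 4 + 2 = 6)
S = 64 (S = 4³ - (-10 + 10) = 64 - 1*0 = 64 + 0 = 64)
(U(0) - 8)*S = (6 - 8)*64 = -2*64 = -128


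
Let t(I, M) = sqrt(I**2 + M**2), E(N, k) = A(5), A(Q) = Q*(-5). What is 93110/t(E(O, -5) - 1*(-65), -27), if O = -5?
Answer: 93110*sqrt(2329)/2329 ≈ 1929.4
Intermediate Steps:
A(Q) = -5*Q
E(N, k) = -25 (E(N, k) = -5*5 = -25)
93110/t(E(O, -5) - 1*(-65), -27) = 93110/(sqrt((-25 - 1*(-65))**2 + (-27)**2)) = 93110/(sqrt((-25 + 65)**2 + 729)) = 93110/(sqrt(40**2 + 729)) = 93110/(sqrt(1600 + 729)) = 93110/(sqrt(2329)) = 93110*(sqrt(2329)/2329) = 93110*sqrt(2329)/2329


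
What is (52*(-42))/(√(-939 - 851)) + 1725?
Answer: 1725 + 1092*I*√1790/895 ≈ 1725.0 + 51.621*I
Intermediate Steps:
(52*(-42))/(√(-939 - 851)) + 1725 = -2184*(-I*√1790/1790) + 1725 = -(-1092)*I*√1790/895 + 1725 = 1092*I*√1790/895 + 1725 = 1725 + 1092*I*√1790/895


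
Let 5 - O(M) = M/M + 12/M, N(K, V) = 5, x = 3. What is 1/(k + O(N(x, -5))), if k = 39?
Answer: 5/203 ≈ 0.024631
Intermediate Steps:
O(M) = 4 - 12/M (O(M) = 5 - (M/M + 12/M) = 5 - (1 + 12/M) = 5 + (-1 - 12/M) = 4 - 12/M)
1/(k + O(N(x, -5))) = 1/(39 + (4 - 12/5)) = 1/(39 + 8/5) = 1/(203/5) = 5/203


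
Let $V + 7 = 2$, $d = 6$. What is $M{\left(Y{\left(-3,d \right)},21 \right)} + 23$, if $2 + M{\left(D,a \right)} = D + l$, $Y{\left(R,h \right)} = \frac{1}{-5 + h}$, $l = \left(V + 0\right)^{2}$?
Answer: $47$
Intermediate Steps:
$V = -5$ ($V = -7 + 2 = -5$)
$l = 25$ ($l = \left(-5 + 0\right)^{2} = \left(-5\right)^{2} = 25$)
$M{\left(D,a \right)} = 23 + D$ ($M{\left(D,a \right)} = -2 + \left(D + 25\right) = -2 + \left(25 + D\right) = 23 + D$)
$M{\left(Y{\left(-3,d \right)},21 \right)} + 23 = \left(23 + \frac{1}{-5 + 6}\right) + 23 = \left(23 + 1^{-1}\right) + 23 = \left(23 + 1\right) + 23 = 24 + 23 = 47$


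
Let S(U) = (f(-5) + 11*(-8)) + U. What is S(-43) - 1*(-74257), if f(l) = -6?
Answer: 74120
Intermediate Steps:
S(U) = -94 + U (S(U) = (-6 + 11*(-8)) + U = (-6 - 88) + U = -94 + U)
S(-43) - 1*(-74257) = (-94 - 43) - 1*(-74257) = -137 + 74257 = 74120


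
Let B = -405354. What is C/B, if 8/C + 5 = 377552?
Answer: -4/76520093319 ≈ -5.2274e-11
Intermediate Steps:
C = 8/377547 (C = 8/(-5 + 377552) = 8/377547 ≈ 2.1189e-5)
C/B = (8/377547)/(-405354) = (8/377547)*(-1/405354) = -4/76520093319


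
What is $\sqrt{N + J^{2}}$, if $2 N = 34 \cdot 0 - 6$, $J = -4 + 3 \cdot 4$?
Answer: $\sqrt{61} \approx 7.8102$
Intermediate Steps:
$J = 8$ ($J = -4 + 12 = 8$)
$N = -3$ ($N = \frac{34 \cdot 0 - 6}{2} = \frac{0 - 6}{2} = \frac{1}{2} \left(-6\right) = -3$)
$\sqrt{N + J^{2}} = \sqrt{-3 + 8^{2}} = \sqrt{-3 + 64} = \sqrt{61}$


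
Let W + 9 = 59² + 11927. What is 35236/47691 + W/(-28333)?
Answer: 9101651/46594107 ≈ 0.19534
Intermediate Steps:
W = 15399 (W = -9 + (59² + 11927) = -9 + (3481 + 11927) = -9 + 15408 = 15399)
35236/47691 + W/(-28333) = 35236/47691 + 15399/(-28333) = 35236*(1/47691) + 15399*(-1/28333) = 35236/47691 - 531/977 = 9101651/46594107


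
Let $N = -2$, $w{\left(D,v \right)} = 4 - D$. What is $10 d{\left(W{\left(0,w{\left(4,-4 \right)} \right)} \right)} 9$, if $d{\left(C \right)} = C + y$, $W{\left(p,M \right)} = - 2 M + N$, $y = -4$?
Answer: $-540$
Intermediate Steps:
$W{\left(p,M \right)} = -2 - 2 M$ ($W{\left(p,M \right)} = - 2 M - 2 = -2 - 2 M$)
$d{\left(C \right)} = -4 + C$ ($d{\left(C \right)} = C - 4 = -4 + C$)
$10 d{\left(W{\left(0,w{\left(4,-4 \right)} \right)} \right)} 9 = 10 \left(-4 - \left(2 + 2 \left(4 - 4\right)\right)\right) 9 = 10 \left(-4 - 2\right) 9 = 10 \left(-6\right) 9 = \left(-60\right) 9 = -540$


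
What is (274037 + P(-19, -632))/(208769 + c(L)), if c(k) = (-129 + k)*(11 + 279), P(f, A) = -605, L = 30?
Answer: 273432/180059 ≈ 1.5186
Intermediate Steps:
c(k) = -37410 + 290*k (c(k) = (-129 + k)*290 = -37410 + 290*k)
(274037 + P(-19, -632))/(208769 + c(L)) = (274037 - 605)/(208769 + (-37410 + 290*30)) = 273432/(208769 + (-37410 + 8700)) = 273432/(208769 - 28710) = 273432/180059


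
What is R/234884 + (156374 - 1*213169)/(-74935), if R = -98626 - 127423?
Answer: -719749007/3520206508 ≈ -0.20446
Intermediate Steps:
R = -226049
R/234884 + (156374 - 1*213169)/(-74935) = -226049/234884 + (156374 - 1*213169)/(-74935) = -226049*1/234884 + (156374 - 213169)*(-1/74935) = -226049/234884 - 56795*(-1/74935) = -226049/234884 + 11359/14987 = -719749007/3520206508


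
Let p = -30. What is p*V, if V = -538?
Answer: 16140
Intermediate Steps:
p*V = -30*(-538) = 16140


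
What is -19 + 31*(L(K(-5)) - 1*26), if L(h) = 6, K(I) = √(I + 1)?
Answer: -639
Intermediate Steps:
K(I) = √(1 + I)
-19 + 31*(L(K(-5)) - 1*26) = -19 + 31*(6 - 1*26) = -19 + 31*(6 - 26) = -19 + 31*(-20) = -19 - 620 = -639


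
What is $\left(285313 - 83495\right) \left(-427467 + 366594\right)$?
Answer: $-12285267114$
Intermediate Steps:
$\left(285313 - 83495\right) \left(-427467 + 366594\right) = 201818 \left(-60873\right) = -12285267114$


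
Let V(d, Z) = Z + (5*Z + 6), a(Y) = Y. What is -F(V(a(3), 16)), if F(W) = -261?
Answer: 261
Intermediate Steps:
V(d, Z) = 6 + 6*Z (V(d, Z) = Z + (6 + 5*Z) = 6 + 6*Z)
-F(V(a(3), 16)) = -1*(-261) = 261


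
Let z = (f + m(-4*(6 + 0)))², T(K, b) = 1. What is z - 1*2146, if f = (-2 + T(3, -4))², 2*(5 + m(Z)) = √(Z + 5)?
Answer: -2146 + (8 - I*√19)²/4 ≈ -2134.8 - 17.436*I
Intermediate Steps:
m(Z) = -5 + √(5 + Z)/2 (m(Z) = -5 + √(Z + 5)/2 = -5 + √(5 + Z)/2)
f = 1 (f = (-2 + 1)² = (-1)² = 1)
z = (-4 + I*√19/2)² (z = (1 + (-5 + √(5 - 4*(6 + 0))/2))² = (1 + (-5 + √(5 - 4*6)/2))² = (1 + (-5 + √(5 - 24)/2))² = (1 + (-5 + √(-19)/2))² = (1 + (-5 + (I*√19)/2))² = (1 + (-5 + I*√19/2))² = (-4 + I*√19/2)² ≈ 11.25 - 17.436*I)
z - 1*2146 = (-8 + I*√19)²/4 - 1*2146 = (-8 + I*√19)²/4 - 2146 = -2146 + (-8 + I*√19)²/4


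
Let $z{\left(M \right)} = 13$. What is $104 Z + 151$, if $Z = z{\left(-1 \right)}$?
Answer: $1503$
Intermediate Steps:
$Z = 13$
$104 Z + 151 = 104 \cdot 13 + 151 = 1352 + 151 = 1503$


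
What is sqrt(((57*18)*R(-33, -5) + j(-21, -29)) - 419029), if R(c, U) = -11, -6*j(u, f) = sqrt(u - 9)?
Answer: sqrt(-15491340 - 6*I*sqrt(30))/6 ≈ 0.0006958 - 655.98*I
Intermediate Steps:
j(u, f) = -sqrt(-9 + u)/6 (j(u, f) = -sqrt(u - 9)/6 = -sqrt(-9 + u)/6)
sqrt(((57*18)*R(-33, -5) + j(-21, -29)) - 419029) = sqrt(((57*18)*(-11) - sqrt(-9 - 21)/6) - 419029) = sqrt((1026*(-11) - I*sqrt(30)/6) - 419029) = sqrt((-11286 - I*sqrt(30)/6) - 419029) = sqrt(-430315 - I*sqrt(30)/6)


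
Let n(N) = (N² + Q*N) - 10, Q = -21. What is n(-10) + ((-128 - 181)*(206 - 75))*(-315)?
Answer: 12751185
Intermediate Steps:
n(N) = -10 + N² - 21*N (n(N) = (N² - 21*N) - 10 = -10 + N² - 21*N)
n(-10) + ((-128 - 181)*(206 - 75))*(-315) = (-10 + (-10)² - 21*(-10)) + ((-128 - 181)*(206 - 75))*(-315) = (-10 + 100 + 210) - 309*131*(-315) = 300 - 40479*(-315) = 300 + 12750885 = 12751185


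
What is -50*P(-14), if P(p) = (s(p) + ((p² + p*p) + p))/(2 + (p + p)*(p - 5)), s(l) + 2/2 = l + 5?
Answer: -9200/267 ≈ -34.457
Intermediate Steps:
s(l) = 4 + l (s(l) = -1 + (l + 5) = -1 + (5 + l) = 4 + l)
P(p) = (4 + 2*p + 2*p²)/(2 + 2*p*(-5 + p)) (P(p) = ((4 + p) + ((p² + p*p) + p))/(2 + (p + p)*(p - 5)) = ((4 + p) + ((p² + p²) + p))/(2 + (2*p)*(-5 + p)) = ((4 + p) + (2*p² + p))/(2 + 2*p*(-5 + p)) = ((4 + p) + (p + 2*p²))/(2 + 2*p*(-5 + p)) = (4 + 2*p + 2*p²)/(2 + 2*p*(-5 + p)))
-50*P(-14) = -50*(2 - 14 + (-14)²)/(1 + (-14)² - 5*(-14)) = -50*(2 - 14 + 196)/(1 + 196 + 70) = -50*184/267 = -9200/267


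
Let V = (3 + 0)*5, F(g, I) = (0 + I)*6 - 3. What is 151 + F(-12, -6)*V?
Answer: -434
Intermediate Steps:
F(g, I) = -3 + 6*I (F(g, I) = I*6 - 3 = 6*I - 3 = -3 + 6*I)
V = 15 (V = 3*5 = 15)
151 + F(-12, -6)*V = 151 + (-3 + 6*(-6))*15 = 151 + (-3 - 36)*15 = 151 - 39*15 = 151 - 585 = -434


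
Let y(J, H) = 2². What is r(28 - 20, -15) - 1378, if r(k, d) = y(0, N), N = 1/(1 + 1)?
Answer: -1374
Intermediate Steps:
N = ½ (N = 1/2 = ½ ≈ 0.50000)
y(J, H) = 4
r(k, d) = 4
r(28 - 20, -15) - 1378 = 4 - 1378 = -1374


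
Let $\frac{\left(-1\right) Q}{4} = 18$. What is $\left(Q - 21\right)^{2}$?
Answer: $8649$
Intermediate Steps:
$Q = -72$ ($Q = \left(-4\right) 18 = -72$)
$\left(Q - 21\right)^{2} = \left(-72 - 21\right)^{2} = \left(-93\right)^{2} = 8649$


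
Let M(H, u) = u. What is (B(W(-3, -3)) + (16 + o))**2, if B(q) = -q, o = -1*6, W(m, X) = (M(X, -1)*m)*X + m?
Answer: 484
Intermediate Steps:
W(m, X) = m - X*m (W(m, X) = (-m)*X + m = -X*m + m = m - X*m)
o = -6
(B(W(-3, -3)) + (16 + o))**2 = (-(-3)*(1 - 1*(-3)) + (16 - 6))**2 = (-(-3)*(1 + 3) + 10)**2 = (-(-3)*4 + 10)**2 = (-1*(-12) + 10)**2 = (12 + 10)**2 = 22**2 = 484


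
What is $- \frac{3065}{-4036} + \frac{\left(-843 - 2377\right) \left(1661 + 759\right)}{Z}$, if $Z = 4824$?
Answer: $- \frac{3929417605}{2433708} \approx -1614.6$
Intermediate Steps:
$- \frac{3065}{-4036} + \frac{\left(-843 - 2377\right) \left(1661 + 759\right)}{Z} = - \frac{3065}{-4036} + \frac{\left(-843 - 2377\right) \left(1661 + 759\right)}{4824} = \left(-3065\right) \left(- \frac{1}{4036}\right) + \left(-3220\right) 2420 \cdot \frac{1}{4824} = \frac{3065}{4036} - \frac{974050}{603} = - \frac{3929417605}{2433708}$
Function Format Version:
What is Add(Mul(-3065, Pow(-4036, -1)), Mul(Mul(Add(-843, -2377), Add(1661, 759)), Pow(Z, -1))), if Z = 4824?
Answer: Rational(-3929417605, 2433708) ≈ -1614.6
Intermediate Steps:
Add(Mul(-3065, Pow(-4036, -1)), Mul(Mul(Add(-843, -2377), Add(1661, 759)), Pow(Z, -1))) = Add(Mul(-3065, Pow(-4036, -1)), Mul(Mul(Add(-843, -2377), Add(1661, 759)), Pow(4824, -1))) = Add(Mul(-3065, Rational(-1, 4036)), Mul(Mul(-3220, 2420), Rational(1, 4824))) = Add(Rational(3065, 4036), Mul(-7792400, Rational(1, 4824))) = Add(Rational(3065, 4036), Rational(-974050, 603)) = Rational(-3929417605, 2433708)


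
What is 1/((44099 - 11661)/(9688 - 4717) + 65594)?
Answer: 4971/326100212 ≈ 1.5244e-5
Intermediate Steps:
1/((44099 - 11661)/(9688 - 4717) + 65594) = 1/(32438/4971 + 65594) = 1/(326100212/4971) = 4971/326100212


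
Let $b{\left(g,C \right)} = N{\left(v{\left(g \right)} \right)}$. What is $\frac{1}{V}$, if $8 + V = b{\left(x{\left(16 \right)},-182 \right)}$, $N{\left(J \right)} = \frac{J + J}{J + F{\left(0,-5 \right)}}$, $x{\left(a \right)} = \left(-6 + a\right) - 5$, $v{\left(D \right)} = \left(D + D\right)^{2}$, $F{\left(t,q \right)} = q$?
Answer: $- \frac{19}{112} \approx -0.16964$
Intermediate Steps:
$v{\left(D \right)} = 4 D^{2}$ ($v{\left(D \right)} = \left(2 D\right)^{2} = 4 D^{2}$)
$x{\left(a \right)} = -11 + a$
$N{\left(J \right)} = \frac{2 J}{-5 + J}$ ($N{\left(J \right)} = \frac{J + J}{J - 5} = \frac{2 J}{-5 + J}$)
$b{\left(g,C \right)} = \frac{8 g^{2}}{-5 + 4 g^{2}}$ ($b{\left(g,C \right)} = \frac{2 \cdot 4 g^{2}}{-5 + 4 g^{2}} = \frac{8 g^{2}}{-5 + 4 g^{2}}$)
$V = - \frac{112}{19}$ ($V = -8 + \frac{8 \left(-11 + 16\right)^{2}}{-5 + 4 \left(-11 + 16\right)^{2}} = -8 + \frac{8 \cdot 5^{2}}{-5 + 4 \cdot 5^{2}} = -8 + 8 \cdot 25 \frac{1}{-5 + 4 \cdot 25} = -8 + 8 \cdot 25 \frac{1}{-5 + 100} = -8 + 8 \cdot 25 \cdot \frac{1}{95} = -8 + \frac{40}{19} = - \frac{112}{19} \approx -5.8947$)
$\frac{1}{V} = \frac{1}{- \frac{112}{19}} = - \frac{19}{112}$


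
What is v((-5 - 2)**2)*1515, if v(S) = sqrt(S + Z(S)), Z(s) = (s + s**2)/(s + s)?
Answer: 1515*sqrt(74) ≈ 13033.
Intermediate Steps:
Z(s) = (s + s**2)/(2*s) (Z(s) = (s + s**2)/((2*s)) = (s + s**2)*(1/(2*s)) = (s + s**2)/(2*s))
v(S) = sqrt(1/2 + 3*S/2) (v(S) = sqrt(S + (1/2 + S/2)) = sqrt(1/2 + 3*S/2))
v((-5 - 2)**2)*1515 = (sqrt(2 + 6*(-5 - 2)**2)/2)*1515 = (sqrt(2 + 6*(-7)**2)/2)*1515 = (sqrt(2 + 6*49)/2)*1515 = (sqrt(2 + 294)/2)*1515 = (sqrt(296)/2)*1515 = ((2*sqrt(74))/2)*1515 = sqrt(74)*1515 = 1515*sqrt(74)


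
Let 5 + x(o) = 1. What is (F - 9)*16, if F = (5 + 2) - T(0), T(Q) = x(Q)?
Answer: 32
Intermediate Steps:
x(o) = -4 (x(o) = -5 + 1 = -4)
T(Q) = -4
F = 11 (F = (5 + 2) - 1*(-4) = 7 + 4 = 11)
(F - 9)*16 = (11 - 9)*16 = 2*16 = 32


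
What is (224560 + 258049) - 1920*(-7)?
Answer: 496049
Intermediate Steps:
(224560 + 258049) - 1920*(-7) = 482609 + 13440 = 496049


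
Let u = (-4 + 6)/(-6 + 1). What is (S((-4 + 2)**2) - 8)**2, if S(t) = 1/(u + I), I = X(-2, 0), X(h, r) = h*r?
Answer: 441/4 ≈ 110.25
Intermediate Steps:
I = 0 (I = -2*0 = 0)
u = -2/5 (u = 2/(-5) = 2*(-1/5) = -2/5 ≈ -0.40000)
S(t) = -5/2 (S(t) = 1/(-2/5 + 0) = 1/(-2/5) = -5/2)
(S((-4 + 2)**2) - 8)**2 = (-5/2 - 8)**2 = (-21/2)**2 = 441/4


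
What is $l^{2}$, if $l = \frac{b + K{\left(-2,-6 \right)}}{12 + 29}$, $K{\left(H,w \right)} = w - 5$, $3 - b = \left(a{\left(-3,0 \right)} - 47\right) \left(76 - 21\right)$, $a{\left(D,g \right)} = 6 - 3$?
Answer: $\frac{5817744}{1681} \approx 3460.9$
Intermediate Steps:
$a{\left(D,g \right)} = 3$ ($a{\left(D,g \right)} = 6 - 3 = 3$)
$b = 2423$ ($b = 3 - \left(3 - 47\right) \left(76 - 21\right) = 3 - \left(-44\right) 55 = 3 - -2420 = 3 + 2420 = 2423$)
$K{\left(H,w \right)} = -5 + w$
$l = \frac{2412}{41}$ ($l = \frac{2423 - 11}{12 + 29} = \frac{2423 - 11}{41} = 2412 \cdot \frac{1}{41} = \frac{2412}{41} \approx 58.829$)
$l^{2} = \left(\frac{2412}{41}\right)^{2} = \frac{5817744}{1681}$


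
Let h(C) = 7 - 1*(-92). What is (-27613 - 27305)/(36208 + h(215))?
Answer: -54918/36307 ≈ -1.5126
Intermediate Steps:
h(C) = 99 (h(C) = 7 + 92 = 99)
(-27613 - 27305)/(36208 + h(215)) = (-27613 - 27305)/(36208 + 99) = -54918/36307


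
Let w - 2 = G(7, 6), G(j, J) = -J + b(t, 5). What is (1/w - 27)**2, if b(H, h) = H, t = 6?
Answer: 2809/4 ≈ 702.25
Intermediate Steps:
G(j, J) = 6 - J (G(j, J) = -J + 6 = 6 - J)
w = 2 (w = 2 + (6 - 1*6) = 2 + (6 - 6) = 2 + 0 = 2)
(1/w - 27)**2 = (1/2 - 27)**2 = (-53/2)**2 = 2809/4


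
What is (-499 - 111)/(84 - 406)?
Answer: 305/161 ≈ 1.8944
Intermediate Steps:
(-499 - 111)/(84 - 406) = -610/(-322) = -610*(-1/322) = 305/161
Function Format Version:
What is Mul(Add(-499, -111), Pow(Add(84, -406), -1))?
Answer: Rational(305, 161) ≈ 1.8944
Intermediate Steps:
Mul(Add(-499, -111), Pow(Add(84, -406), -1)) = Mul(-610, Pow(-322, -1)) = Mul(-610, Rational(-1, 322)) = Rational(305, 161)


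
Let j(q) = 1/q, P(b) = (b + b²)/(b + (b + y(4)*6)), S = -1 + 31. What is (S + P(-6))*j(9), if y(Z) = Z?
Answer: 65/18 ≈ 3.6111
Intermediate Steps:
S = 30
P(b) = (b + b²)/(24 + 2*b) (P(b) = (b + b²)/(b + (b + 4*6)) = (b + b²)/(b + (b + 24)) = (b + b²)/(b + (24 + b)) = (b + b²)/(24 + 2*b))
(S + P(-6))*j(9) = (30 + (½)*(-6)*(1 - 6)/(12 - 6))/9 = (30 + (½)*(-6)*(-5)/6)*(⅑) = (30 + (½)*(-6)*(⅙)*(-5))*(⅑) = (30 + 5/2)*(⅑) = (65/2)*(⅑) = 65/18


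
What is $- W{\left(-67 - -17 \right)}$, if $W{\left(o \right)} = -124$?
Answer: $124$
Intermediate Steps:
$- W{\left(-67 - -17 \right)} = \left(-1\right) \left(-124\right) = 124$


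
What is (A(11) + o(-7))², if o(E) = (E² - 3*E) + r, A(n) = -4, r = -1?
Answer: 4225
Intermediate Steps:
o(E) = -1 + E² - 3*E (o(E) = (E² - 3*E) - 1 = -1 + E² - 3*E)
(A(11) + o(-7))² = (-4 + (-1 + (-7)² - 3*(-7)))² = (-4 + (-1 + 49 + 21))² = (-4 + 69)² = 65² = 4225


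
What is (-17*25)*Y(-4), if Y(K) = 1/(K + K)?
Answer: 425/8 ≈ 53.125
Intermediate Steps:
Y(K) = 1/(2*K)
(-17*25)*Y(-4) = (-17*25)*((½)/(-4)) = -425*(-1)/(2*4) = -425*(-⅛) = 425/8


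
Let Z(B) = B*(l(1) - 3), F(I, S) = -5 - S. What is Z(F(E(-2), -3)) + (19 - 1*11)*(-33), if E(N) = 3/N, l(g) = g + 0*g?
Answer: -260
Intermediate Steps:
l(g) = g (l(g) = g + 0 = g)
Z(B) = -2*B (Z(B) = B*(1 - 3) = B*(-2) = -2*B)
Z(F(E(-2), -3)) + (19 - 1*11)*(-33) = -2*(-5 - 1*(-3)) + (19 - 1*11)*(-33) = -2*(-5 + 3) + (19 - 11)*(-33) = -2*(-2) + 8*(-33) = 4 - 264 = -260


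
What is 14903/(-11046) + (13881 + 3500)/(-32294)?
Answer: -24045286/12739983 ≈ -1.8874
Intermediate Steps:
14903/(-11046) + (13881 + 3500)/(-32294) = 14903*(-1/11046) + 17381*(-1/32294) = -2129/1578 - 17381/32294 = -24045286/12739983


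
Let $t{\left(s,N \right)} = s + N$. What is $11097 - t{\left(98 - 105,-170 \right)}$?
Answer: $11274$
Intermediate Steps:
$t{\left(s,N \right)} = N + s$
$11097 - t{\left(98 - 105,-170 \right)} = 11097 - \left(-170 + \left(98 - 105\right)\right) = 11097 - \left(-170 - 7\right) = 11097 - -177 = 11097 + 177 = 11274$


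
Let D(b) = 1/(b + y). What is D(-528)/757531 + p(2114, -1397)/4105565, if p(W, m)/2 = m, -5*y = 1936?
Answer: -9685314953489/14231784469828640 ≈ -0.00068054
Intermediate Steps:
y = -1936/5 (y = -⅕*1936 = -1936/5 ≈ -387.20)
p(W, m) = 2*m
D(b) = 1/(-1936/5 + b) (D(b) = 1/(b - 1936/5) = 1/(-1936/5 + b))
D(-528)/757531 + p(2114, -1397)/4105565 = (5/(-1936 + 5*(-528)))/757531 + (2*(-1397))/4105565 = (5/(-1936 - 2640))*(1/757531) - 2794*1/4105565 = (5/(-4576))*(1/757531) - 2794/4105565 = (5*(-1/4576))*(1/757531) - 2794/4105565 = -5/4576*1/757531 - 2794/4105565 = -5/3466461856 - 2794/4105565 = -9685314953489/14231784469828640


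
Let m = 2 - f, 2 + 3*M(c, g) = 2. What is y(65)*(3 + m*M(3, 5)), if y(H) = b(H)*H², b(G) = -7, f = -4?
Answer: -88725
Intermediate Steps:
M(c, g) = 0 (M(c, g) = -⅔ + (⅓)*2 = -⅔ + ⅔ = 0)
m = 6 (m = 2 - 1*(-4) = 2 + 4 = 6)
y(H) = -7*H²
y(65)*(3 + m*M(3, 5)) = (-7*65²)*(3 + 6*0) = (-7*4225)*(3 + 0) = -29575*3 = -88725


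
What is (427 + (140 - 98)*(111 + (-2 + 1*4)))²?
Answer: 26759929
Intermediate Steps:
(427 + (140 - 98)*(111 + (-2 + 1*4)))² = (427 + 42*(111 + (-2 + 4)))² = (427 + 42*(111 + 2))² = (427 + 42*113)² = (427 + 4746)² = 5173² = 26759929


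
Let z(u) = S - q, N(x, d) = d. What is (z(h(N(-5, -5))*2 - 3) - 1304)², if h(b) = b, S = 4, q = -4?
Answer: 1679616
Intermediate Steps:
z(u) = 8 (z(u) = 4 - 1*(-4) = 4 + 4 = 8)
(z(h(N(-5, -5))*2 - 3) - 1304)² = (8 - 1304)² = (-1296)² = 1679616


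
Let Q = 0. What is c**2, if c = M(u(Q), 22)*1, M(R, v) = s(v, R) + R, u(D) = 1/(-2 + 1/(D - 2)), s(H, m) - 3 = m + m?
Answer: 81/25 ≈ 3.2400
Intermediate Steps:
s(H, m) = 3 + 2*m (s(H, m) = 3 + (m + m) = 3 + 2*m)
u(D) = 1/(-2 + 1/(-2 + D))
M(R, v) = 3 + 3*R (M(R, v) = (3 + 2*R) + R = 3 + 3*R)
c = 9/5 (c = (3 + 3*((2 - 1*0)/(-5 + 2*0)))*1 = (3 + 3*((2 + 0)/(-5 + 0)))*1 = (3 + 3*(2/(-5)))*1 = (3 + 3*(-1/5*2))*1 = (3 + 3*(-2/5))*1 = (3 - 6/5)*1 = (9/5)*1 = 9/5 ≈ 1.8000)
c**2 = (9/5)**2 = 81/25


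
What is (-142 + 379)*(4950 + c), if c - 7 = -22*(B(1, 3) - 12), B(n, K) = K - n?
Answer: 1226949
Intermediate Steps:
c = 227 (c = 7 - 22*((3 - 1*1) - 12) = 7 - 22*((3 - 1) - 12) = 7 - 22*(2 - 12) = 7 - 22*(-10) = 7 + 220 = 227)
(-142 + 379)*(4950 + c) = (-142 + 379)*(4950 + 227) = 237*5177 = 1226949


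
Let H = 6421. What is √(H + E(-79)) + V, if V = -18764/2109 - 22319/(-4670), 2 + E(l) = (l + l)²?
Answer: -40557109/9849030 + 3*√3487 ≈ 173.03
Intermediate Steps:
E(l) = -2 + 4*l² (E(l) = -2 + (l + l)² = -2 + (2*l)² = -2 + 4*l²)
V = -40557109/9849030 (V = -18764*1/2109 - 22319*(-1/4670) = -18764/2109 + 22319/4670 = -40557109/9849030 ≈ -4.1179)
√(H + E(-79)) + V = √(6421 + (-2 + 4*(-79)²)) - 40557109/9849030 = √(6421 + (-2 + 4*6241)) - 40557109/9849030 = √(6421 + (-2 + 24964)) - 40557109/9849030 = √(6421 + 24962) - 40557109/9849030 = √31383 - 40557109/9849030 = 3*√3487 - 40557109/9849030 = -40557109/9849030 + 3*√3487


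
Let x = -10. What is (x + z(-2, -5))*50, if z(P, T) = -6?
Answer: -800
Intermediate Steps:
(x + z(-2, -5))*50 = (-10 - 6)*50 = -16*50 = -800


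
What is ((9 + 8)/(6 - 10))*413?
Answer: -7021/4 ≈ -1755.3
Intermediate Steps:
((9 + 8)/(6 - 10))*413 = (17/(-4))*413 = (17*(-¼))*413 = -17/4*413 = -7021/4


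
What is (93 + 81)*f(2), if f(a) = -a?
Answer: -348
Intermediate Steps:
(93 + 81)*f(2) = (93 + 81)*(-1*2) = 174*(-2) = -348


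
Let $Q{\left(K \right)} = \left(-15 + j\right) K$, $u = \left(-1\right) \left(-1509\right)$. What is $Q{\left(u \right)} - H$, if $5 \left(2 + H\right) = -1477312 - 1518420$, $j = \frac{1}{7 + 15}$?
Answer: $\frac{63424019}{110} \approx 5.7658 \cdot 10^{5}$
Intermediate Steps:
$j = \frac{1}{22} \approx 0.045455$
$u = 1509$
$Q{\left(K \right)} = - \frac{329 K}{22}$ ($Q{\left(K \right)} = \left(-15 + \frac{1}{22}\right) K = - \frac{329 K}{22}$)
$H = - \frac{2995742}{5}$ ($H = -2 + \frac{-1477312 - 1518420}{5} = -2 + \frac{1}{5} \left(-2995732\right) = -2 - \frac{2995732}{5} = - \frac{2995742}{5} \approx -5.9915 \cdot 10^{5}$)
$Q{\left(u \right)} - H = \left(- \frac{329}{22}\right) 1509 - - \frac{2995742}{5} = - \frac{496461}{22} + \frac{2995742}{5} = \frac{63424019}{110}$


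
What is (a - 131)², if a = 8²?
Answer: 4489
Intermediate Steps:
a = 64
(a - 131)² = (64 - 131)² = (-67)² = 4489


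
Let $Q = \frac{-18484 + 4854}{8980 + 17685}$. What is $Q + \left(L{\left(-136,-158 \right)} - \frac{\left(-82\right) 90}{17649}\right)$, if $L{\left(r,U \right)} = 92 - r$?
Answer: $\frac{2383454338}{10458013} \approx 227.91$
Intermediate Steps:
$Q = - \frac{2726}{5333}$ ($Q = - \frac{13630}{26665} = \left(-13630\right) \frac{1}{26665} = - \frac{2726}{5333} \approx -0.51116$)
$Q + \left(L{\left(-136,-158 \right)} - \frac{\left(-82\right) 90}{17649}\right) = - \frac{2726}{5333} + \left(\left(92 - -136\right) - \frac{\left(-82\right) 90}{17649}\right) = - \frac{2726}{5333} + \left(\left(92 + 136\right) - \left(-7380\right) \frac{1}{17649}\right) = - \frac{2726}{5333} + \left(228 - - \frac{820}{1961}\right) = - \frac{2726}{5333} + \left(228 + \frac{820}{1961}\right) = - \frac{2726}{5333} + \frac{447928}{1961} = \frac{2383454338}{10458013}$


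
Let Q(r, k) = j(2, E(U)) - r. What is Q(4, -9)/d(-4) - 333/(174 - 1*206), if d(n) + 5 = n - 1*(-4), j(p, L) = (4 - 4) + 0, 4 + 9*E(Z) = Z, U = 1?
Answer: 1793/160 ≈ 11.206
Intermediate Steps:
E(Z) = -4/9 + Z/9
j(p, L) = 0 (j(p, L) = 0 + 0 = 0)
d(n) = -1 + n (d(n) = -5 + (n - 1*(-4)) = -5 + (n + 4) = -5 + (4 + n) = -1 + n)
Q(r, k) = -r (Q(r, k) = 0 - r = -r)
Q(4, -9)/d(-4) - 333/(174 - 1*206) = (-1*4)/(-1 - 4) - 333/(174 - 1*206) = -4/(-5) - 333/(174 - 206) = -4*(-⅕) - 333/(-32) = ⅘ - 333*(-1/32) = ⅘ + 333/32 = 1793/160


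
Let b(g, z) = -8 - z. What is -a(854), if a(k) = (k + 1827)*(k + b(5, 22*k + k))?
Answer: 50392076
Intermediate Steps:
a(k) = (-8 - 22*k)*(1827 + k) (a(k) = (k + 1827)*(k + (-8 - (22*k + k))) = (1827 + k)*(k + (-8 - 23*k)) = (1827 + k)*(-8 - 22*k) = (-8 - 22*k)*(1827 + k))
-a(854) = -(-14616 - 40202*854 - 22*854²) = -(-14616 - 34332508 - 22*729316) = -(-14616 - 34332508 - 16044952) = -1*(-50392076) = 50392076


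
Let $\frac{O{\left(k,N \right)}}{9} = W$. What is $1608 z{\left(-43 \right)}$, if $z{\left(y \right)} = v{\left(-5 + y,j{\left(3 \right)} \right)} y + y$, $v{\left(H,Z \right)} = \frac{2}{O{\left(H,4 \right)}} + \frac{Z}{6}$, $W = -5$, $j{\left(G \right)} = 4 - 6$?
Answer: $- \frac{645344}{15} \approx -43023.0$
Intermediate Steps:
$j{\left(G \right)} = -2$ ($j{\left(G \right)} = 4 - 6 = -2$)
$O{\left(k,N \right)} = -45$ ($O{\left(k,N \right)} = 9 \left(-5\right) = -45$)
$v{\left(H,Z \right)} = - \frac{2}{45} + \frac{Z}{6}$ ($v{\left(H,Z \right)} = \frac{2}{-45} + \frac{Z}{6} = 2 \left(- \frac{1}{45}\right) + Z \frac{1}{6} = - \frac{2}{45} + \frac{Z}{6}$)
$z{\left(y \right)} = \frac{28 y}{45}$ ($z{\left(y \right)} = \left(- \frac{2}{45} + \frac{1}{6} \left(-2\right)\right) y + y = \left(- \frac{2}{45} - \frac{1}{3}\right) y + y = - \frac{17 y}{45} + y = \frac{28 y}{45}$)
$1608 z{\left(-43 \right)} = 1608 \cdot \frac{28}{45} \left(-43\right) = 1608 \left(- \frac{1204}{45}\right) = - \frac{645344}{15}$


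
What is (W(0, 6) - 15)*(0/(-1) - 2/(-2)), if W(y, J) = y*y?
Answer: -15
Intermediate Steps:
W(y, J) = y²
(W(0, 6) - 15)*(0/(-1) - 2/(-2)) = (0² - 15)*(0/(-1) - 2/(-2)) = (0 - 15)*(0*(-1) - 2*(-½)) = -15*(0 + 1) = -15*1 = -15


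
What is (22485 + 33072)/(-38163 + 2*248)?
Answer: -55557/37667 ≈ -1.4750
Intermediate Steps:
(22485 + 33072)/(-38163 + 2*248) = 55557/(-38163 + 496) = 55557/(-37667) = 55557*(-1/37667) = -55557/37667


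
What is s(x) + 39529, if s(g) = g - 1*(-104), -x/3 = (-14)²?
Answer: 39045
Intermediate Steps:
x = -588 (x = -3*(-14)² = -3*196 = -588)
s(g) = 104 + g (s(g) = g + 104 = 104 + g)
s(x) + 39529 = (104 - 588) + 39529 = -484 + 39529 = 39045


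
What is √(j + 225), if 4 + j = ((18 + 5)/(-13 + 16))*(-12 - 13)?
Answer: 2*√66/3 ≈ 5.4160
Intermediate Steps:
j = -587/3 (j = -4 + ((18 + 5)/(-13 + 16))*(-12 - 13) = -4 + (23/3)*(-25) = -4 - 575/3 = -587/3 ≈ -195.67)
√(j + 225) = √(-587/3 + 225) = √(88/3) = 2*√66/3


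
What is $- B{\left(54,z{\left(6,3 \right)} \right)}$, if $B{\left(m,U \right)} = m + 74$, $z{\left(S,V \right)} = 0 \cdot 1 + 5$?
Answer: $-128$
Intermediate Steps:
$z{\left(S,V \right)} = 5$ ($z{\left(S,V \right)} = 0 + 5 = 5$)
$B{\left(m,U \right)} = 74 + m$
$- B{\left(54,z{\left(6,3 \right)} \right)} = - (74 + 54) = \left(-1\right) 128 = -128$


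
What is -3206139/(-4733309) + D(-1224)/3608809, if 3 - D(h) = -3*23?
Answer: 11570684076699/17081608118981 ≈ 0.67738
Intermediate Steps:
D(h) = 72 (D(h) = 3 - (-3)*23 = 3 - 1*(-69) = 3 + 69 = 72)
-3206139/(-4733309) + D(-1224)/3608809 = -3206139/(-4733309) + 72/3608809 = -3206139*(-1/4733309) + 72*(1/3608809) = 3206139/4733309 + 72/3608809 = 11570684076699/17081608118981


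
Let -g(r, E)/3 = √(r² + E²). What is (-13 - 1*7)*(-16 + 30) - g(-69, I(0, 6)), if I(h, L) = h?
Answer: -73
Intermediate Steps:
g(r, E) = -3*√(E² + r²) (g(r, E) = -3*√(r² + E²) = -3*√(E² + r²))
(-13 - 1*7)*(-16 + 30) - g(-69, I(0, 6)) = (-13 - 1*7)*(-16 + 30) - (-3)*√(0² + (-69)²) = (-13 - 7)*14 - (-3)*√(0 + 4761) = -20*14 - (-3)*√4761 = -280 - (-3)*69 = -280 - 1*(-207) = -280 + 207 = -73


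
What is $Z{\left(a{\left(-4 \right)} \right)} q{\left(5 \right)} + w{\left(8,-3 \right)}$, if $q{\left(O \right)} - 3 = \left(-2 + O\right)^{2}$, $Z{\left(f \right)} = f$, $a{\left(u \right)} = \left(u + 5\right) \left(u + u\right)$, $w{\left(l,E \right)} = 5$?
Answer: $-91$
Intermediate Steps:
$a{\left(u \right)} = 2 u \left(5 + u\right)$ ($a{\left(u \right)} = \left(5 + u\right) 2 u = 2 u \left(5 + u\right)$)
$q{\left(O \right)} = 3 + \left(-2 + O\right)^{2}$
$Z{\left(a{\left(-4 \right)} \right)} q{\left(5 \right)} + w{\left(8,-3 \right)} = 2 \left(-4\right) \left(5 - 4\right) \left(3 + \left(-2 + 5\right)^{2}\right) + 5 = 2 \left(-4\right) 1 \left(3 + 3^{2}\right) + 5 = - 8 \left(3 + 9\right) + 5 = \left(-8\right) 12 + 5 = -96 + 5 = -91$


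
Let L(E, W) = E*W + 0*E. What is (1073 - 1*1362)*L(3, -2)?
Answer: 1734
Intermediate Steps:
L(E, W) = E*W (L(E, W) = E*W + 0 = E*W)
(1073 - 1*1362)*L(3, -2) = (1073 - 1*1362)*(3*(-2)) = (1073 - 1362)*(-6) = -289*(-6) = 1734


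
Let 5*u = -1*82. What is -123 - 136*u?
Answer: 10537/5 ≈ 2107.4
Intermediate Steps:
u = -82/5 (u = (-1*82)/5 = (1/5)*(-82) = -82/5 ≈ -16.400)
-123 - 136*u = -123 - 136*(-82/5) = -123 + 11152/5 = 10537/5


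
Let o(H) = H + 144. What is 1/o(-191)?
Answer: -1/47 ≈ -0.021277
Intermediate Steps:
o(H) = 144 + H
1/o(-191) = 1/(144 - 191) = 1/(-47) = -1/47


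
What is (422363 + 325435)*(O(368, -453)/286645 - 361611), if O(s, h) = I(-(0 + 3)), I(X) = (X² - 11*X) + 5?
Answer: -77512242710924304/286645 ≈ -2.7041e+11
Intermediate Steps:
I(X) = 5 + X² - 11*X
O(s, h) = 47 (O(s, h) = 5 + (-(0 + 3))² - (-11)*(0 + 3) = 5 + (-1*3)² - (-11)*3 = 5 + (-3)² - 11*(-3) = 5 + 9 + 33 = 47)
(422363 + 325435)*(O(368, -453)/286645 - 361611) = (422363 + 325435)*(47/286645 - 361611) = 747798*(47*(1/286645) - 361611) = 747798*(47/286645 - 361611) = 747798*(-103653985048/286645) = -77512242710924304/286645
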